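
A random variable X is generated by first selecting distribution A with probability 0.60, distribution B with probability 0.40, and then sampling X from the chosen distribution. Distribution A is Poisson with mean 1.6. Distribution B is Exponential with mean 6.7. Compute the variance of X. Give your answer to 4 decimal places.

25.1584

Per component, A: μ=1.6, E[X²]=4.16; B: μ=6.7, E[X²]=89.78.
E[X] = 0.6·1.6 + 0.4·6.7 = 3.64.
E[X²] = 0.6·4.16 + 0.4·89.78 = 38.408.
Var(X) = E[X²] − (E[X])² = 38.408 − 13.2496 = 25.1584.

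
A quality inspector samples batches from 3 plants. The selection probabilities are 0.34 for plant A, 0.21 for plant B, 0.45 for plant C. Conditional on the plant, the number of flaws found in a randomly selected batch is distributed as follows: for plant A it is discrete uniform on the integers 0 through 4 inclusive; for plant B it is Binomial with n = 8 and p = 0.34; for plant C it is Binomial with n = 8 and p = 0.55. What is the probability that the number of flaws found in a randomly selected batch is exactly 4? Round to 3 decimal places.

Conditional on each plant, P(X = 4): A: 0.2; B: 0.177496; C: 0.262663.
By total probability, P(X = 4) = 0.34·0.2 + 0.21·0.177496 + 0.45·0.262663 = 0.223473.

0.223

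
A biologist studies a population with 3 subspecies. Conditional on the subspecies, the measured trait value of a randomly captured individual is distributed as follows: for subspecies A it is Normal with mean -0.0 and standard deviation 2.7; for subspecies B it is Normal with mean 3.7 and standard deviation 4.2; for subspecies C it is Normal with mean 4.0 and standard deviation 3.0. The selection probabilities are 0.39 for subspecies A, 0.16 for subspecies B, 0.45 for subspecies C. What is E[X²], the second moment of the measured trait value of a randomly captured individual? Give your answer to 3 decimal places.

19.106

For each component E[X²] = Var + (mean)², giving A: 7.29; B: 31.33; C: 25.
Overall E[X²] = 0.39·7.29 + 0.16·31.33 + 0.45·25 = 19.1059.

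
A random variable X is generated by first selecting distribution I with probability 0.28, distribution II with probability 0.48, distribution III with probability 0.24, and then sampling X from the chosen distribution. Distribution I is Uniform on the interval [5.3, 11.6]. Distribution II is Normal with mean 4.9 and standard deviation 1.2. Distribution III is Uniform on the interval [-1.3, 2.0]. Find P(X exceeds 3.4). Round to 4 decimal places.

Conditional on each component, P(X > 3.4): I: 1; II: 0.89435; III: 0.
By total probability, P(X > 3.4) = 0.28·1 + 0.48·0.89435 + 0.24·0 = 0.709288.

0.7093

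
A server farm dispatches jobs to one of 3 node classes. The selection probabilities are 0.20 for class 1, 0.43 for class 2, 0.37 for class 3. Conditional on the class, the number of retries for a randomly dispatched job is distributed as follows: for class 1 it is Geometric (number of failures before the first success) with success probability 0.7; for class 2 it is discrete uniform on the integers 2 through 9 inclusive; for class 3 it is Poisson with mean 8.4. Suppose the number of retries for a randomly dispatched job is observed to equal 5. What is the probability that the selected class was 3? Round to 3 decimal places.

0.349

Likelihoods P(X=5 | ·): 1: 0.001701; 2: 0.125; 3: 0.0783685.
Posterior ∝ prior × likelihood. Numerator for 3: 0.37·0.0783685 = 0.0289963.
Normalizing constant: 0.2·0.001701 + 0.43·0.125 + 0.37·0.0783685 = 0.0830865.
P(3 | observation) = 0.0289963 / 0.0830865 = 0.34899.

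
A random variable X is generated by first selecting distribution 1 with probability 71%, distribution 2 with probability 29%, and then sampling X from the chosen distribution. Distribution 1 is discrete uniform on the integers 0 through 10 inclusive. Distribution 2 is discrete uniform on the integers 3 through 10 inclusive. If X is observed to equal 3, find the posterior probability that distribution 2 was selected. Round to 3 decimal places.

0.360

Likelihoods P(X=3 | ·): 1: 0.0909091; 2: 0.125.
Posterior ∝ prior × likelihood. Numerator for 2: 0.29·0.125 = 0.03625.
Normalizing constant: 0.71·0.0909091 + 0.29·0.125 = 0.100795.
P(2 | observation) = 0.03625 / 0.100795 = 0.359639.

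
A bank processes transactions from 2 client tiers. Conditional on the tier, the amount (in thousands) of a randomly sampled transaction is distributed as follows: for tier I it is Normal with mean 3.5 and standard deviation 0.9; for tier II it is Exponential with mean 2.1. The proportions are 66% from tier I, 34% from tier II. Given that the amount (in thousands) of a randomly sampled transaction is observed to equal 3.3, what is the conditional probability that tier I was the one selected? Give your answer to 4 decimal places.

Likelihoods f(3.3 | ·): I: 0.432458; II: 0.0989277.
Posterior ∝ prior × likelihood. Numerator for I: 0.66·0.432458 = 0.285422.
Normalizing constant: 0.66·0.432458 + 0.34·0.0989277 = 0.319058.
P(I | observation) = 0.285422 / 0.319058 = 0.894579.

0.8946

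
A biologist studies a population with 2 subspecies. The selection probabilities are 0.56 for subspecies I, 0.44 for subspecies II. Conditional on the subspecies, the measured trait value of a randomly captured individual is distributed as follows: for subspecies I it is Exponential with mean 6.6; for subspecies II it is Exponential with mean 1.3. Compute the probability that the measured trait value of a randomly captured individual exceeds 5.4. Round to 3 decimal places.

0.254

Conditional on each subspecies, P(X > 5.4): I: 0.441233; II: 0.0157039.
By total probability, P(X > 5.4) = 0.56·0.441233 + 0.44·0.0157039 = 0.254.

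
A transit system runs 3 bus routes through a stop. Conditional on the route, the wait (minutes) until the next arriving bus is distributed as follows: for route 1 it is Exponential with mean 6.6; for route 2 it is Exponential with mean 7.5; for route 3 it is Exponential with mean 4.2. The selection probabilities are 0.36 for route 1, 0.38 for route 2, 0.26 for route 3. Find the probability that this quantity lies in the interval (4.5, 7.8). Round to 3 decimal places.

Conditional on each route, P(4.5 < X < 7.8): 1: 0.198976; 2: 0.195357; 3: 0.186401.
By total probability, P(4.5 < X < 7.8) = 0.36·0.198976 + 0.38·0.195357 + 0.26·0.186401 = 0.194331.

0.194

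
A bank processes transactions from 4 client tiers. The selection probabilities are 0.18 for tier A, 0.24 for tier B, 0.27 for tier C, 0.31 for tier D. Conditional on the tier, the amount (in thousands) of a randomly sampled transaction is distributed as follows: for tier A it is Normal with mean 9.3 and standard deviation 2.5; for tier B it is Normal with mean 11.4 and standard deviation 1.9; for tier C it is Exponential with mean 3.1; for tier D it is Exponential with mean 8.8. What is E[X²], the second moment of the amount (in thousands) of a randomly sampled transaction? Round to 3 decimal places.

101.952

For each component E[X²] = Var + (mean)², giving A: 92.74; B: 133.57; C: 19.22; D: 154.88.
Overall E[X²] = 0.18·92.74 + 0.24·133.57 + 0.27·19.22 + 0.31·154.88 = 101.952.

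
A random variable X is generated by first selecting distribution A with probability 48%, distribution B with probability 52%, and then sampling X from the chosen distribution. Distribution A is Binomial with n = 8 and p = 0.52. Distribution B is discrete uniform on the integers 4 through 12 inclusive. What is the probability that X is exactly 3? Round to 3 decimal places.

0.096

Conditional on each component, P(X = 3): A: 0.200634; B: 0.
By total probability, P(X = 3) = 0.48·0.200634 + 0.52·0 = 0.0963043.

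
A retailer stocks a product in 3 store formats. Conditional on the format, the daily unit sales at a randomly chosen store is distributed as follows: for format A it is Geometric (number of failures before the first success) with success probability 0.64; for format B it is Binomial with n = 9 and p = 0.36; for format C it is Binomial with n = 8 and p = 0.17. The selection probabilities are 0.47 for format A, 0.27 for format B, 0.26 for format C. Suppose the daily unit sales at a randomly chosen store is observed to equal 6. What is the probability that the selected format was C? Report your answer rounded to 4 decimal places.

Likelihoods P(X=6 | ·): A: 0.00139314; B: 0.047933; C: 0.000465594.
Posterior ∝ prior × likelihood. Numerator for C: 0.26·0.000465594 = 0.000121055.
Normalizing constant: 0.47·0.00139314 + 0.27·0.047933 + 0.26·0.000465594 = 0.0137177.
P(C | observation) = 0.000121055 / 0.0137177 = 0.00882468.

0.0088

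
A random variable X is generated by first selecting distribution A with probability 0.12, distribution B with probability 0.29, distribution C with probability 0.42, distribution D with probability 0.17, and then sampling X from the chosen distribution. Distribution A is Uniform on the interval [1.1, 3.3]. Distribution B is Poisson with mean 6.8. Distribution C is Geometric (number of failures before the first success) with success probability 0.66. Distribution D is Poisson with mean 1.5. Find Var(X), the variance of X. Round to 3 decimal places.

Per component, A: μ=2.2, E[X²]=5.24333; B: μ=6.8, E[X²]=53.04; C: μ=0.515152, E[X²]=1.04591; D: μ=1.5, E[X²]=3.75.
E[X] = 0.12·2.2 + 0.29·6.8 + 0.42·0.515152 + 0.17·1.5 = 2.70736.
E[X²] = 0.12·5.24333 + 0.29·53.04 + 0.42·1.04591 + 0.17·3.75 = 17.0876.
Var(X) = E[X²] − (E[X])² = 17.0876 − 7.32982 = 9.75777.

9.758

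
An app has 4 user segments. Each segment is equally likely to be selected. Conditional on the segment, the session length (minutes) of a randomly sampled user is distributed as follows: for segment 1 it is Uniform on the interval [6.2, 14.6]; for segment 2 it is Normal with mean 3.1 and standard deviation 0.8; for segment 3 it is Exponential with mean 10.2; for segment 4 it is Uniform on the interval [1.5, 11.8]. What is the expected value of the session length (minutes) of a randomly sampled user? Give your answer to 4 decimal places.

7.5875

Component means — 1: 10.4; 2: 3.1; 3: 10.2; 4: 6.65.
E[X] = 0.25·10.4 + 0.25·3.1 + 0.25·10.2 + 0.25·6.65 = 7.5875.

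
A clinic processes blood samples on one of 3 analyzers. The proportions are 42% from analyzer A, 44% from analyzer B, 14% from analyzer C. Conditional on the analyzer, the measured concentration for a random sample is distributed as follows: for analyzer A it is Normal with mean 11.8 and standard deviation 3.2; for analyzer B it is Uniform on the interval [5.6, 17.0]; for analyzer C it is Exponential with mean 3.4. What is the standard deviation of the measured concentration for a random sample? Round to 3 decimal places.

Per component, A: μ=11.8, E[X²]=149.48; B: μ=11.3, E[X²]=138.52; C: μ=3.4, E[X²]=23.12.
E[X] = 0.42·11.8 + 0.44·11.3 + 0.14·3.4 = 10.404.
E[X²] = 0.42·149.48 + 0.44·138.52 + 0.14·23.12 = 126.967.
Var(X) = E[X²] − (E[X])² = 126.967 − 108.243 = 18.724.
SD(X) = √18.724 = 4.32712.

4.327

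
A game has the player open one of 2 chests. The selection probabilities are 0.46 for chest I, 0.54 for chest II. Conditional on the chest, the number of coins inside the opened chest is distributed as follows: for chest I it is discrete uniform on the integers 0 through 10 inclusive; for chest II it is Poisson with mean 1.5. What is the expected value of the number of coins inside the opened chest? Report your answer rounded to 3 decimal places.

Component means — I: 5; II: 1.5.
E[X] = 0.46·5 + 0.54·1.5 = 3.11.

3.110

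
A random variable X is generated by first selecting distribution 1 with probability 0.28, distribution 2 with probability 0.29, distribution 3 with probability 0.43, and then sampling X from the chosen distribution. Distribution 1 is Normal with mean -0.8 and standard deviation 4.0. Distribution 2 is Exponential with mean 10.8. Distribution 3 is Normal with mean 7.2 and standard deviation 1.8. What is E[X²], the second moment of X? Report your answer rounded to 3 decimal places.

95.995

For each component E[X²] = Var + (mean)², giving 1: 16.64; 2: 233.28; 3: 55.08.
Overall E[X²] = 0.28·16.64 + 0.29·233.28 + 0.43·55.08 = 95.9948.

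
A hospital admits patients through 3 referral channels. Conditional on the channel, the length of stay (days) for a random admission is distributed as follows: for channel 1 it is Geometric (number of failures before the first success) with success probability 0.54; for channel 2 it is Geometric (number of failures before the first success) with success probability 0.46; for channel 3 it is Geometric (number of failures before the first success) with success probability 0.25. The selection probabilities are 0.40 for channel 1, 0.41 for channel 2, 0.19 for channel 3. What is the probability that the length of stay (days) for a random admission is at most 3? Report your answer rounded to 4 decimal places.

Conditional on each channel, P(X ≤ 3): 1: 0.955225; 2: 0.914969; 3: 0.683594.
By total probability, P(X ≤ 3) = 0.4·0.955225 + 0.41·0.914969 + 0.19·0.683594 = 0.88711.

0.8871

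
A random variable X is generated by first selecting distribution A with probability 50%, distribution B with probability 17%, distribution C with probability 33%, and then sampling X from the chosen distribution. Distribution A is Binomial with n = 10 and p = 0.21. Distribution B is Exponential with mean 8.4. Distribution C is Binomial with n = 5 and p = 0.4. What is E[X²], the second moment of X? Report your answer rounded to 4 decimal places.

For each component E[X²] = Var + (mean)², giving A: 6.069; B: 141.12; C: 5.2.
Overall E[X²] = 0.5·6.069 + 0.17·141.12 + 0.33·5.2 = 28.7409.

28.7409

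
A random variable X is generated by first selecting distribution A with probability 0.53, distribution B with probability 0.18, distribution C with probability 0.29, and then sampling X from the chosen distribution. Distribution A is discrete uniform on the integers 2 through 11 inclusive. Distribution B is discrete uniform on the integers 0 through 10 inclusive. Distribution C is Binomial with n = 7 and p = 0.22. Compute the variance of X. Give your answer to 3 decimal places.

11.142

Per component, A: μ=6.5, E[X²]=50.5; B: μ=5, E[X²]=35; C: μ=1.54, E[X²]=3.5728.
E[X] = 0.53·6.5 + 0.18·5 + 0.29·1.54 = 4.7916.
E[X²] = 0.53·50.5 + 0.18·35 + 0.29·3.5728 = 34.1011.
Var(X) = E[X²] − (E[X])² = 34.1011 − 22.9594 = 11.1417.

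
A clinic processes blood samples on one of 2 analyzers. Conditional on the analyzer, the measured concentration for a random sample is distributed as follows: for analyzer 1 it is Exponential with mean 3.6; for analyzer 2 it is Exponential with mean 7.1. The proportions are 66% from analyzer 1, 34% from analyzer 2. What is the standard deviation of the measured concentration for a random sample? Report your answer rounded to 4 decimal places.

Per component, 1: μ=3.6, E[X²]=25.92; 2: μ=7.1, E[X²]=100.82.
E[X] = 0.66·3.6 + 0.34·7.1 = 4.79.
E[X²] = 0.66·25.92 + 0.34·100.82 = 51.386.
Var(X) = E[X²] − (E[X])² = 51.386 − 22.9441 = 28.4419.
SD(X) = √28.4419 = 5.33309.

5.3331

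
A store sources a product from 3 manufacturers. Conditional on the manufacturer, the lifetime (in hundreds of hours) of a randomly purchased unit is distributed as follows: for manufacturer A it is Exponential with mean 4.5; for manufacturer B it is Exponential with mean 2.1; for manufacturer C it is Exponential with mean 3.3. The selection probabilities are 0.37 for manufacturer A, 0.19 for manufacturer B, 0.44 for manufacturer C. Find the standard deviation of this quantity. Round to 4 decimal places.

3.7258

Per component, A: μ=4.5, E[X²]=40.5; B: μ=2.1, E[X²]=8.82; C: μ=3.3, E[X²]=21.78.
E[X] = 0.37·4.5 + 0.19·2.1 + 0.44·3.3 = 3.516.
E[X²] = 0.37·40.5 + 0.19·8.82 + 0.44·21.78 = 26.244.
Var(X) = E[X²] − (E[X])² = 26.244 − 12.3623 = 13.8817.
SD(X) = √13.8817 = 3.72582.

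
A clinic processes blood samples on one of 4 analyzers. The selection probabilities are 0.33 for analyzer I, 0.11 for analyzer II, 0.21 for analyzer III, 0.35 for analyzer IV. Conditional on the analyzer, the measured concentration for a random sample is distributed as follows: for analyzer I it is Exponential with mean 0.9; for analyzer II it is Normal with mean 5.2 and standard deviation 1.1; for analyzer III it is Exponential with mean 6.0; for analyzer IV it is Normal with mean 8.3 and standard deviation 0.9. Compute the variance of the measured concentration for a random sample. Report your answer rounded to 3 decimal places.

17.816

Per component, I: μ=0.9, E[X²]=1.62; II: μ=5.2, E[X²]=28.25; III: μ=6, E[X²]=72; IV: μ=8.3, E[X²]=69.7.
E[X] = 0.33·0.9 + 0.11·5.2 + 0.21·6 + 0.35·8.3 = 5.034.
E[X²] = 0.33·1.62 + 0.11·28.25 + 0.21·72 + 0.35·69.7 = 43.1571.
Var(X) = E[X²] − (E[X])² = 43.1571 − 25.3412 = 17.8159.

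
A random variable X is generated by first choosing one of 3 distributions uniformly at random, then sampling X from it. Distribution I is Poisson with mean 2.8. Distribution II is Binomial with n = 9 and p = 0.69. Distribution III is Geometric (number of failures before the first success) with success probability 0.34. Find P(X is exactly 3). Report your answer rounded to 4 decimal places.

Conditional on each component, P(X = 3): I: 0.222484; II: 0.0244904; III: 0.0977486.
By total probability, P(X = 3) = 0.333333·0.222484 + 0.333333·0.0244904 + 0.333333·0.0977486 = 0.114908.

0.1149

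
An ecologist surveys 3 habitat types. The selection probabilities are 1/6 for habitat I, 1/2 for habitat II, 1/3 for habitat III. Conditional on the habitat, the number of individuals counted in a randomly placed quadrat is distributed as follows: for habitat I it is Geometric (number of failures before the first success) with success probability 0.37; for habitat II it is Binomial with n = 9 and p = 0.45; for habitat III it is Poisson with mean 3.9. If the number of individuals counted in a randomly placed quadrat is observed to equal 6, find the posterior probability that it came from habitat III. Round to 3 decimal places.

0.348

Likelihoods P(X=6 | ·): I: 0.0231337; II: 0.116049; III: 0.0989251.
Posterior ∝ prior × likelihood. Numerator for III: 0.333333·0.0989251 = 0.032975.
Normalizing constant: 0.166667·0.0231337 + 0.5·0.116049 + 0.333333·0.0989251 = 0.0948553.
P(III | observation) = 0.032975 / 0.0948553 = 0.347635.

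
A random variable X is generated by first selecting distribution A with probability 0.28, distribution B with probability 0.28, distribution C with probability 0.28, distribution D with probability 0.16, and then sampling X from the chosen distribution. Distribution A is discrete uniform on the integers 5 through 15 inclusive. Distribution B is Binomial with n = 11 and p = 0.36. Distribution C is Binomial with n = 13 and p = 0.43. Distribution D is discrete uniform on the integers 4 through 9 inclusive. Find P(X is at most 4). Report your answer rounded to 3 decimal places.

Conditional on each component, P(X ≤ 4): A: 0; B: 0.641899; C: 0.274588; D: 0.166667.
By total probability, P(X ≤ 4) = 0.28·0 + 0.28·0.641899 + 0.28·0.274588 + 0.16·0.166667 = 0.283283.

0.283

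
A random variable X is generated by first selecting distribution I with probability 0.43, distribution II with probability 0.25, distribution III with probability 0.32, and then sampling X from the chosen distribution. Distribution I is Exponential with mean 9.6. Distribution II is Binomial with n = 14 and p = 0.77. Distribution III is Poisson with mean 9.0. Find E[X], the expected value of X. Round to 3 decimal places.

9.703

Component means — I: 9.6; II: 10.78; III: 9.
E[X] = 0.43·9.6 + 0.25·10.78 + 0.32·9 = 9.703.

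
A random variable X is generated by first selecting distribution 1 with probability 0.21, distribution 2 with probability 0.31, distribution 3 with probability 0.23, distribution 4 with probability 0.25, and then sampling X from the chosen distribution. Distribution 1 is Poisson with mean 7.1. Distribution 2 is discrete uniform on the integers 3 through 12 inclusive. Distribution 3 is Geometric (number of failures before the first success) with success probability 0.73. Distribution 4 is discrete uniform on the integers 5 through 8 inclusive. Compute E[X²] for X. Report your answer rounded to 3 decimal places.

43.095

For each component E[X²] = Var + (mean)², giving 1: 57.51; 2: 64.5; 3: 0.64346; 4: 43.5.
Overall E[X²] = 0.21·57.51 + 0.31·64.5 + 0.23·0.64346 + 0.25·43.5 = 43.0951.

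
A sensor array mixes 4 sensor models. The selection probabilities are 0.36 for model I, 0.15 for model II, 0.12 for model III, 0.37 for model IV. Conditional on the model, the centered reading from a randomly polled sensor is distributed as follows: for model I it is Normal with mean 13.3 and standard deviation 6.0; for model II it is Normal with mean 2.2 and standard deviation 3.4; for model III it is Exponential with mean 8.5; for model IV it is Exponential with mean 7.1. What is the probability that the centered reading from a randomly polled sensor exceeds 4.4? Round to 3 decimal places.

Conditional on each model, P(X > 4.4): I: 0.931007; II: 0.258797; III: 0.595921; IV: 0.538096.
By total probability, P(X > 4.4) = 0.36·0.931007 + 0.15·0.258797 + 0.12·0.595921 + 0.37·0.538096 = 0.644588.

0.645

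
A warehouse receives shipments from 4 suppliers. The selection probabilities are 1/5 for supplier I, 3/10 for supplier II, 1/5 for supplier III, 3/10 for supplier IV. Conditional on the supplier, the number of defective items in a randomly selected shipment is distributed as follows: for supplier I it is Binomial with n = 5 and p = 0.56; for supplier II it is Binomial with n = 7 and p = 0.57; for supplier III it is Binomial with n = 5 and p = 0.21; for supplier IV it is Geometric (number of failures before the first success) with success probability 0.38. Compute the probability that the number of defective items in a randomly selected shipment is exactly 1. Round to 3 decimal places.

0.181

Conditional on each supplier, P(X = 1): I: 0.104947; II: 0.0252222; III: 0.408976; IV: 0.2356.
By total probability, P(X = 1) = 0.2·0.104947 + 0.3·0.0252222 + 0.2·0.408976 + 0.3·0.2356 = 0.181031.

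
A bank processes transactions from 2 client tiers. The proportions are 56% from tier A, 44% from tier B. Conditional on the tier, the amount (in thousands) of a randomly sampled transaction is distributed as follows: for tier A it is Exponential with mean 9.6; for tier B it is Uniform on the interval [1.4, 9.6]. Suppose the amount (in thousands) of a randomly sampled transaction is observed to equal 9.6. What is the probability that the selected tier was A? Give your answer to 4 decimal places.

Likelihoods f(9.6 | ·): A: 0.0383208; B: 0.121951.
Posterior ∝ prior × likelihood. Numerator for A: 0.56·0.0383208 = 0.0214596.
Normalizing constant: 0.56·0.0383208 + 0.44·0.121951 = 0.0751182.
P(A | observation) = 0.0214596 / 0.0751182 = 0.285678.

0.2857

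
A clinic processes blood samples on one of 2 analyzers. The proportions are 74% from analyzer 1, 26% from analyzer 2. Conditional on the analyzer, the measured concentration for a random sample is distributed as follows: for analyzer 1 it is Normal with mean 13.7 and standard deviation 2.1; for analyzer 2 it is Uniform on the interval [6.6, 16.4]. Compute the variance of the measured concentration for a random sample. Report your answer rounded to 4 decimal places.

Per component, 1: μ=13.7, E[X²]=192.1; 2: μ=11.5, E[X²]=140.253.
E[X] = 0.74·13.7 + 0.26·11.5 = 13.128.
E[X²] = 0.74·192.1 + 0.26·140.253 = 178.62.
Var(X) = E[X²] − (E[X])² = 178.62 − 172.344 = 6.27548.

6.2755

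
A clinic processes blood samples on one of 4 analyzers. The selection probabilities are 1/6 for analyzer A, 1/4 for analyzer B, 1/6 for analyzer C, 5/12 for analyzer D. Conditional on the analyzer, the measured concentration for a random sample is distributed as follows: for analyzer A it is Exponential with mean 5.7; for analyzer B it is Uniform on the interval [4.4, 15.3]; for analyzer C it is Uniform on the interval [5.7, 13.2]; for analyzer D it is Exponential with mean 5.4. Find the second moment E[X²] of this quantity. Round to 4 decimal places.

77.5258

For each component E[X²] = Var + (mean)², giving A: 64.98; B: 106.923; C: 93.99; D: 58.32.
Overall E[X²] = 0.166667·64.98 + 0.25·106.923 + 0.166667·93.99 + 0.416667·58.32 = 77.5258.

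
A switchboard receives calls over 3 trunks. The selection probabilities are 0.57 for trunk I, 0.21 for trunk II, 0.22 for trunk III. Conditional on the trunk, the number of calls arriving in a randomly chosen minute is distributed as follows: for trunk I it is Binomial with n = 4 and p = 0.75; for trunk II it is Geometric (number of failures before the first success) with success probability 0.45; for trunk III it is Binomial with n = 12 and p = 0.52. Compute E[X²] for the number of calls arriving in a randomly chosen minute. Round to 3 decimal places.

For each component E[X²] = Var + (mean)², giving I: 9.75; II: 4.20988; III: 41.9328.
Overall E[X²] = 0.57·9.75 + 0.21·4.20988 + 0.22·41.9328 = 15.6668.

15.667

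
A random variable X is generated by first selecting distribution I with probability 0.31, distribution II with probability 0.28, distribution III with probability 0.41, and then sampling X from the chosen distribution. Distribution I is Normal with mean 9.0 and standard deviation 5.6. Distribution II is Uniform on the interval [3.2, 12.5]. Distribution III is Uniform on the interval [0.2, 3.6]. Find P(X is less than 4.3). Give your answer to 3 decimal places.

0.505

Conditional on each component, P(X < 4.3): I: 0.200654; II: 0.11828; III: 1.
By total probability, P(X < 4.3) = 0.31·0.200654 + 0.28·0.11828 + 0.41·1 = 0.505321.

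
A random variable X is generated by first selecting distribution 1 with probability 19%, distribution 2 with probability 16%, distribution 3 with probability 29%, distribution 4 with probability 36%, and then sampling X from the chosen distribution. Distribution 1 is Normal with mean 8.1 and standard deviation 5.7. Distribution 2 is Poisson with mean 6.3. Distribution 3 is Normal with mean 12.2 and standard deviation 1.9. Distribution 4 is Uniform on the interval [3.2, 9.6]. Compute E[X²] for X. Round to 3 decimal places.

For each component E[X²] = Var + (mean)², giving 1: 98.1; 2: 45.99; 3: 152.45; 4: 44.3733.
Overall E[X²] = 0.19·98.1 + 0.16·45.99 + 0.29·152.45 + 0.36·44.3733 = 86.1823.

86.182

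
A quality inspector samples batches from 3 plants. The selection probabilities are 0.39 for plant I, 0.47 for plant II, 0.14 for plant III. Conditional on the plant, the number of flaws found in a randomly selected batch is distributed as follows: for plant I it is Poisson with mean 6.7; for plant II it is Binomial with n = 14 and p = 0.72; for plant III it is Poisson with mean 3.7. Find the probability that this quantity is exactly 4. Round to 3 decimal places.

Conditional on each plant, P(X = 4): I: 0.103351; II: 0.000796791; III: 0.193066.
By total probability, P(X = 4) = 0.39·0.103351 + 0.47·0.000796791 + 0.14·0.193066 = 0.0677107.

0.068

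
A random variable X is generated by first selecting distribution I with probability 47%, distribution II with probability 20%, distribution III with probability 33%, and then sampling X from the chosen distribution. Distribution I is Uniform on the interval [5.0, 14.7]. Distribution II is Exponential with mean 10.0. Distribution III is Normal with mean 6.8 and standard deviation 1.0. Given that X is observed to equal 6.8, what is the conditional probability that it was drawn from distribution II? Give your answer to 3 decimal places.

Likelihoods f(6.8 | ·): I: 0.103093; II: 0.0506617; III: 0.398942.
Posterior ∝ prior × likelihood. Numerator for II: 0.2·0.0506617 = 0.0101323.
Normalizing constant: 0.47·0.103093 + 0.2·0.0506617 + 0.33·0.398942 = 0.190237.
P(II | observation) = 0.0101323 / 0.190237 = 0.0532617.

0.053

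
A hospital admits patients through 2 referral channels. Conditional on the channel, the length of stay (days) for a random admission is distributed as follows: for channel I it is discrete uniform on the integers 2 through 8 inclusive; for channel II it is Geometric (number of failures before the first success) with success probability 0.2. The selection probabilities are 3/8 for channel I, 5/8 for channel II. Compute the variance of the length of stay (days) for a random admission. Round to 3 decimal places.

14.234

Per component, I: μ=5, E[X²]=29; II: μ=4, E[X²]=36.
E[X] = 0.375·5 + 0.625·4 = 4.375.
E[X²] = 0.375·29 + 0.625·36 = 33.375.
Var(X) = E[X²] − (E[X])² = 33.375 − 19.1406 = 14.2344.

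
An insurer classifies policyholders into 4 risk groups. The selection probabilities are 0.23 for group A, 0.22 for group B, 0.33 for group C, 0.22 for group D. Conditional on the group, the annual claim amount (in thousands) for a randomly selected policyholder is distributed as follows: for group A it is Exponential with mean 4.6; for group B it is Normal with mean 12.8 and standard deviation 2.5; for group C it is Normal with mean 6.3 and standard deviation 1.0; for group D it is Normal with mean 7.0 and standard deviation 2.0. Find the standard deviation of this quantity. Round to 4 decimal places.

Per component, A: μ=4.6, E[X²]=42.32; B: μ=12.8, E[X²]=170.09; C: μ=6.3, E[X²]=40.69; D: μ=7, E[X²]=53.
E[X] = 0.23·4.6 + 0.22·12.8 + 0.33·6.3 + 0.22·7 = 7.493.
E[X²] = 0.23·42.32 + 0.22·170.09 + 0.33·40.69 + 0.22·53 = 72.2411.
Var(X) = E[X²] − (E[X])² = 72.2411 − 56.145 = 16.0961.
SD(X) = √16.0961 = 4.01199.

4.0120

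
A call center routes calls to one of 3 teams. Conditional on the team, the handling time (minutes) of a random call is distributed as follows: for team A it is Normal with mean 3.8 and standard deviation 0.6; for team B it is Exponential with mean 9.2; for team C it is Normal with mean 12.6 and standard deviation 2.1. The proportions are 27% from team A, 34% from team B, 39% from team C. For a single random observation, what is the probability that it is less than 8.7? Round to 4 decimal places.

Conditional on each team, P(X < 8.7): A: 1; B: 0.611574; C: 0.0316454.
By total probability, P(X < 8.7) = 0.27·1 + 0.34·0.611574 + 0.39·0.0316454 = 0.490277.

0.4903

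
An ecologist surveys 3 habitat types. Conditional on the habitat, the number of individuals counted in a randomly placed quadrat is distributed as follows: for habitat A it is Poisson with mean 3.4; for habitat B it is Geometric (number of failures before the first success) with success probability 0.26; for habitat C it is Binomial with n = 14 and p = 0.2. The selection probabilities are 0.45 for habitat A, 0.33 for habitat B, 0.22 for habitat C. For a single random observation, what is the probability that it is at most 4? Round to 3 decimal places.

0.783

Conditional on each habitat, P(X ≤ 4): A: 0.744182; B: 0.778099; C: 0.87016.
By total probability, P(X ≤ 4) = 0.45·0.744182 + 0.33·0.778099 + 0.22·0.87016 = 0.78309.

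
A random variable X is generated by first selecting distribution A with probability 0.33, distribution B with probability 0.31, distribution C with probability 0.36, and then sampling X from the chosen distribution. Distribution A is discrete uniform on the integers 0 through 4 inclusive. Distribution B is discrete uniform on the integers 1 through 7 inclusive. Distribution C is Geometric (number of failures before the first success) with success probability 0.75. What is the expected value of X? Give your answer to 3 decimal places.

2.020

Component means — A: 2; B: 4; C: 0.333333.
E[X] = 0.33·2 + 0.31·4 + 0.36·0.333333 = 2.02.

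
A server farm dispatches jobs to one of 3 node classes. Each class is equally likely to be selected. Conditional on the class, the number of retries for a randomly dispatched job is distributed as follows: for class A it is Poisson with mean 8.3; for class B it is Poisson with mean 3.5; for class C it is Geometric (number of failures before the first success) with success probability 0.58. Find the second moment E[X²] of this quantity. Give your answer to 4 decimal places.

31.5710

For each component E[X²] = Var + (mean)², giving A: 77.19; B: 15.75; C: 1.77289.
Overall E[X²] = 0.333333·77.19 + 0.333333·15.75 + 0.333333·1.77289 = 31.571.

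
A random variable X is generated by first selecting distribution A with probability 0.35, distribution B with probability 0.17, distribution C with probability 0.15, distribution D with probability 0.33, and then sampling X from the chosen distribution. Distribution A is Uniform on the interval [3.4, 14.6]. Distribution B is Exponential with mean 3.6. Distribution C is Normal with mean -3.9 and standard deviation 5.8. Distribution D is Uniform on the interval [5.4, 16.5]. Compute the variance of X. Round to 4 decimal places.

Per component, A: μ=9, E[X²]=91.4533; B: μ=3.6, E[X²]=25.92; C: μ=-3.9, E[X²]=48.85; D: μ=10.95, E[X²]=130.17.
E[X] = 0.35·9 + 0.17·3.6 + 0.15·-3.9 + 0.33·10.95 = 6.7905.
E[X²] = 0.35·91.4533 + 0.17·25.92 + 0.15·48.85 + 0.33·130.17 = 86.6987.
Var(X) = E[X²] − (E[X])² = 86.6987 − 46.1109 = 40.5878.

40.5878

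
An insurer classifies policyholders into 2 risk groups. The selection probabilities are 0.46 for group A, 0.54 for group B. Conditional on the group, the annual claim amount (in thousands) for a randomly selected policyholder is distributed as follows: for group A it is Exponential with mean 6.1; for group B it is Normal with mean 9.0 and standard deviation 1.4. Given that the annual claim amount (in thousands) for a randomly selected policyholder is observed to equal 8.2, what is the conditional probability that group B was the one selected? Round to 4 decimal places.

0.8692

Likelihoods f(8.2 | ·): A: 0.0427429; B: 0.242034.
Posterior ∝ prior × likelihood. Numerator for B: 0.54·0.242034 = 0.130698.
Normalizing constant: 0.46·0.0427429 + 0.54·0.242034 = 0.15036.
P(B | observation) = 0.130698 / 0.15036 = 0.869236.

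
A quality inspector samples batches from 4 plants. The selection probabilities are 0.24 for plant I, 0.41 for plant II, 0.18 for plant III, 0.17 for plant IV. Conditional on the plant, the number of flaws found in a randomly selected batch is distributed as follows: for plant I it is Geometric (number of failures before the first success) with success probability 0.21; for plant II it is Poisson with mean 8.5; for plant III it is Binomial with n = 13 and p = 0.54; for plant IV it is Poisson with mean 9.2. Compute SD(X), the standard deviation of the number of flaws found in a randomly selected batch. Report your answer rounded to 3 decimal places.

3.761

Per component, I: μ=3.7619, E[X²]=32.0658; II: μ=8.5, E[X²]=80.75; III: μ=7.02, E[X²]=52.5096; IV: μ=9.2, E[X²]=93.84.
E[X] = 0.24·3.7619 + 0.41·8.5 + 0.18·7.02 + 0.17·9.2 = 7.21546.
E[X²] = 0.24·32.0658 + 0.41·80.75 + 0.18·52.5096 + 0.17·93.84 = 66.2078.
Var(X) = E[X²] − (E[X])² = 66.2078 − 52.0628 = 14.145.
SD(X) = √14.145 = 3.76098.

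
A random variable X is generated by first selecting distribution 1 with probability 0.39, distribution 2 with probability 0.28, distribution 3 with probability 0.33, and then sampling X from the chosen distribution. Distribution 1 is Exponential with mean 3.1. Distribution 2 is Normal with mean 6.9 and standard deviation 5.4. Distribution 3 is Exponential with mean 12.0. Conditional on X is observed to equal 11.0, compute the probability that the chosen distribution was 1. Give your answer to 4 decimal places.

Likelihoods f(11.0 | ·): 1: 0.00928097; 2: 0.0553779; 3: 0.0333208.
Posterior ∝ prior × likelihood. Numerator for 1: 0.39·0.00928097 = 0.00361958.
Normalizing constant: 0.39·0.00928097 + 0.28·0.0553779 + 0.33·0.0333208 = 0.0301213.
P(1 | observation) = 0.00361958 / 0.0301213 = 0.120167.

0.1202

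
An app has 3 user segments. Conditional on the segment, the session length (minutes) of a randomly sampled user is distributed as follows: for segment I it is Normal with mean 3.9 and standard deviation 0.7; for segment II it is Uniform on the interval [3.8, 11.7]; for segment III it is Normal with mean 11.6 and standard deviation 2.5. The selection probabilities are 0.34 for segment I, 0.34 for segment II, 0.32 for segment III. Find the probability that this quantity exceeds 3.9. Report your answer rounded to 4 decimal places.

0.8254

Conditional on each segment, P(X > 3.9): I: 0.5; II: 0.987342; III: 0.998965.
By total probability, P(X > 3.9) = 0.34·0.5 + 0.34·0.987342 + 0.32·0.998965 = 0.825365.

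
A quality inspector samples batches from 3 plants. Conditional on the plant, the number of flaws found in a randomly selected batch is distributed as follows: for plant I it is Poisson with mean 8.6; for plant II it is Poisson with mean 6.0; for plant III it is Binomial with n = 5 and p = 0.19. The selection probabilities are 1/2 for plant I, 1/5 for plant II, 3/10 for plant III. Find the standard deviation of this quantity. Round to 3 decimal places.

Per component, I: μ=8.6, E[X²]=82.56; II: μ=6, E[X²]=42; III: μ=0.95, E[X²]=1.672.
E[X] = 0.5·8.6 + 0.2·6 + 0.3·0.95 = 5.785.
E[X²] = 0.5·82.56 + 0.2·42 + 0.3·1.672 = 50.1816.
Var(X) = E[X²] − (E[X])² = 50.1816 − 33.4662 = 16.7154.
SD(X) = √16.7154 = 4.08844.

4.088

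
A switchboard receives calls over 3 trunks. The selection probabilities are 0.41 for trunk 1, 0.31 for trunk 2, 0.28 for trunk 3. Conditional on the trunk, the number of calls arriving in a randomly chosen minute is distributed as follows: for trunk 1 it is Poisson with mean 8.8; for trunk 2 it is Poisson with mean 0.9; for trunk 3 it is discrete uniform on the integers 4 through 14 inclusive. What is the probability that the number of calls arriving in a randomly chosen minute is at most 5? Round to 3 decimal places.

0.413

Conditional on each trunk, P(X ≤ 5): 1: 0.128387; 2: 0.999657; 3: 0.181818.
By total probability, P(X ≤ 5) = 0.41·0.128387 + 0.31·0.999657 + 0.28·0.181818 = 0.413441.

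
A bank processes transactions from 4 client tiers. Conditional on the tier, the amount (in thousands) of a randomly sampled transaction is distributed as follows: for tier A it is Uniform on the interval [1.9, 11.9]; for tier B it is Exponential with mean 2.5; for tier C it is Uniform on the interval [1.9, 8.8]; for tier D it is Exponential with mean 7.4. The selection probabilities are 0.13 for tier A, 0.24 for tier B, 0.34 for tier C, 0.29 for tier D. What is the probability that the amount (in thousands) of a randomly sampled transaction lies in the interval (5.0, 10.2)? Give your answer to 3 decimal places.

0.358

Conditional on each tier, P(5.0 < X < 10.2): A: 0.52; B: 0.118428; C: 0.550725; D: 0.256826.
By total probability, P(5.0 < X < 10.2) = 0.13·0.52 + 0.24·0.118428 + 0.34·0.550725 + 0.29·0.256826 = 0.357748.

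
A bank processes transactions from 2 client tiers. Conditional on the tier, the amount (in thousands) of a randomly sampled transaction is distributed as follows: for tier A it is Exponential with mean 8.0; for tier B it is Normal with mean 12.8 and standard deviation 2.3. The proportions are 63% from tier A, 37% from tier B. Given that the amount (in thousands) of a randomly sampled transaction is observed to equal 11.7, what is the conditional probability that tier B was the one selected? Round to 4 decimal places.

0.7583

Likelihoods f(11.7 | ·): A: 0.0289571; B: 0.154708.
Posterior ∝ prior × likelihood. Numerator for B: 0.37·0.154708 = 0.057242.
Normalizing constant: 0.63·0.0289571 + 0.37·0.154708 = 0.075485.
P(B | observation) = 0.057242 / 0.075485 = 0.758324.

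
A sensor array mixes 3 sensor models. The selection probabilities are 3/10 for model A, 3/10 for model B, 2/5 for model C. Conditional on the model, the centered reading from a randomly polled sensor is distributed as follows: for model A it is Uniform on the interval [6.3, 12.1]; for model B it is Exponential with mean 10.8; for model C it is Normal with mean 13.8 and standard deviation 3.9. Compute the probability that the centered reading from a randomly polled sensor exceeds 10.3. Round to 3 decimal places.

Conditional on each model, P(X > 10.3): A: 0.310345; B: 0.385311; C: 0.815257.
By total probability, P(X > 10.3) = 0.3·0.310345 + 0.3·0.385311 + 0.4·0.815257 = 0.5348.

0.535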